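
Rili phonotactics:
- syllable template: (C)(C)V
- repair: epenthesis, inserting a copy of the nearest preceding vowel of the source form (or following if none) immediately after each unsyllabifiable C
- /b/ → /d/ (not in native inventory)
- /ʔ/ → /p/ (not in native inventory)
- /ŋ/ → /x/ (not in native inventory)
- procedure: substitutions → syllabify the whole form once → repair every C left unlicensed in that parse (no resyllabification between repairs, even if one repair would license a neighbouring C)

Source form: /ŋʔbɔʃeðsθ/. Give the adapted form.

Substitution: /ŋ/ → /x/, /ʔ/ → /p/, /b/ → /d/, giving /xpdɔʃeðsθ/.
Syllabifying with onset maximization leaves /x/, /ð/, /s/, /θ/ stranded (no codas are permitted; onsets may contain at most 2 consonants).
Each unlicensed consonant becomes the onset of a new syllable: /x/ → /xɔ/, /ð/ → /ðe/, /s/ → /se/, /θ/ → /θe/.

xɔpdɔʃeðeseθe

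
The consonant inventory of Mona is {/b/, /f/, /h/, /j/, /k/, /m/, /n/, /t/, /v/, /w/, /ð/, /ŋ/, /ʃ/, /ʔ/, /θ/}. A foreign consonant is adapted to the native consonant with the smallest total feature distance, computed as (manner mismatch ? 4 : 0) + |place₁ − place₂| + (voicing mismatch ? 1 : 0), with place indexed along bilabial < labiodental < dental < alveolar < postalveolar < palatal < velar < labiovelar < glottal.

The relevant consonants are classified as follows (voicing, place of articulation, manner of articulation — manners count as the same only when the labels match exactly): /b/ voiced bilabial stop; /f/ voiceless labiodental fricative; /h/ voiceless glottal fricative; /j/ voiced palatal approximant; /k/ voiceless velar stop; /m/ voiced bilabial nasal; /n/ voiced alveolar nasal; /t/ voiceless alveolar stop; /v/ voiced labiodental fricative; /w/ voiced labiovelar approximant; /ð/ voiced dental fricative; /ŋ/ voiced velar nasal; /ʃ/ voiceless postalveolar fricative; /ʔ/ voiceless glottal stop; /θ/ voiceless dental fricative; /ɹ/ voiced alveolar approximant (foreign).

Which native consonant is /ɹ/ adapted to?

j

/j/ is closest: same manner (approximant), place distance 2 (alveolar→palatal), same voicing; total 2. Next closest is /n/ at distance 4.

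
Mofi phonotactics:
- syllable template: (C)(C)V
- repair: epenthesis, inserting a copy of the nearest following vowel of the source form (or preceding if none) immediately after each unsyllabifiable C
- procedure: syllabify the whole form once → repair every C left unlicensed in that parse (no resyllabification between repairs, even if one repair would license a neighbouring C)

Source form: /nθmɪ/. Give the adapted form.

nɪθmɪ

Under (C)(C)V, the unsyllabifiable consonants are /n/ (no codas are permitted; onsets may contain at most 2 consonants).
Inserting the epenthetic vowel yields /n/ → /nɪ/.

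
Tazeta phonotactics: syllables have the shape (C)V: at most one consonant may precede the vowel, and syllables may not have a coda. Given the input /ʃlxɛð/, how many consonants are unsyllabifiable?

3

The consonants /ʃ/, /l/, /ð/ cannot be parsed into a legal (C)V syllable (no codas are permitted; onsets are limited to one consonant).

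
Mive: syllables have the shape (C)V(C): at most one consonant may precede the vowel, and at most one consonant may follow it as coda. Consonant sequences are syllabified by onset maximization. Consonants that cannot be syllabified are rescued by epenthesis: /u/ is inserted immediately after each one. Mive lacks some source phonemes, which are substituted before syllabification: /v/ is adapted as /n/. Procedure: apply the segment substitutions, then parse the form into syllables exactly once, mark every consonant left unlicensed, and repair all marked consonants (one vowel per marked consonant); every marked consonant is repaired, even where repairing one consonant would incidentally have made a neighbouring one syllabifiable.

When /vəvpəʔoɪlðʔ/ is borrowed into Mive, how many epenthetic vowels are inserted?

After substitution the input is /nənpəʔoɪlðʔ/.
The unsyllabifiable consonants are /ð/, /ʔ/; each receives one epenthetic vowel.

2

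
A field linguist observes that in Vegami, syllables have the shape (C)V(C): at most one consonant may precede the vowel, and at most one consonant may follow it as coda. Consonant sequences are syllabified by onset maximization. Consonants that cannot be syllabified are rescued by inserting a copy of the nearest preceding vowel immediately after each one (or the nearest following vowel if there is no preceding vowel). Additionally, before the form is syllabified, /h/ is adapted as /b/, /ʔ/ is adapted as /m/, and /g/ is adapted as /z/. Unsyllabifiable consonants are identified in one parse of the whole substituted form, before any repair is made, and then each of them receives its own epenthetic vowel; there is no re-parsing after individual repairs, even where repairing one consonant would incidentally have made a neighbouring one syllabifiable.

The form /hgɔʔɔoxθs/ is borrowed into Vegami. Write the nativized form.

bɔzɔmɔoxθoso

Substitution: /h/ → /b/, /g/ → /z/, /ʔ/ → /m/, giving /bzɔmɔoxθs/.
Syllabifying with onset maximization leaves /b/, /θ/, /s/ stranded (at most one coda consonant is licensed; onsets are limited to one consonant).
Each unlicensed consonant becomes the onset of a new syllable: /b/ → /bɔ/, /θ/ → /θo/, /s/ → /so/.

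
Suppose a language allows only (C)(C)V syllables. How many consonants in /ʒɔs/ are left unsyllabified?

Under (C)(C)V, the unsyllabifiable consonants are /s/ (no codas are permitted; onsets may contain at most 2 consonants).

1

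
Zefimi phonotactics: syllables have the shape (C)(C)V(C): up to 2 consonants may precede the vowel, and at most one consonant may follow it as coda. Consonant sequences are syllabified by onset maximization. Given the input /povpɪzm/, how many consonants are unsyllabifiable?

1

Syllabifying with onset maximization leaves /m/ stranded (at most one coda consonant is licensed; onsets may contain at most 2 consonants).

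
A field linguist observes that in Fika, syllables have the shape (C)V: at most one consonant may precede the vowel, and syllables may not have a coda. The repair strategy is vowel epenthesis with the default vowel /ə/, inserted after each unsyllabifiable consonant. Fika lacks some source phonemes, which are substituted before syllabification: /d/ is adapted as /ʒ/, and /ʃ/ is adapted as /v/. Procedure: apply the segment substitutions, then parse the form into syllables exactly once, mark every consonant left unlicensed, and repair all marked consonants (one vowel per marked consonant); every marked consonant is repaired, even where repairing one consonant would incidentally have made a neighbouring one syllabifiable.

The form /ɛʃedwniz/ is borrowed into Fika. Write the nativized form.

ɛveʒəwənizə

Substitution: /ʃ/ → /v/, /d/ → /ʒ/, giving /ɛveʒwniz/.
Under (C)V, the unsyllabifiable consonants are /ʒ/, /w/, /z/ (no codas are permitted; onsets are limited to one consonant).
Each unlicensed consonant becomes the onset of a new syllable: /ʒ/ → /ʒə/, /w/ → /wə/, /z/ → /zə/.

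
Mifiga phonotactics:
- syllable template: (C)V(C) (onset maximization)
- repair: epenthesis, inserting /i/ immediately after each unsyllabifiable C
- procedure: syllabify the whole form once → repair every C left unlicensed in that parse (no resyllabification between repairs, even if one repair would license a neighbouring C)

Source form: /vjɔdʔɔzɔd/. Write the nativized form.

vijɔdʔɔzɔd

Under (C)V(C), the unsyllabifiable consonants are /v/ (at most one coda consonant is licensed; onsets are limited to one consonant).
Inserting the epenthetic vowel yields /v/ → /vi/.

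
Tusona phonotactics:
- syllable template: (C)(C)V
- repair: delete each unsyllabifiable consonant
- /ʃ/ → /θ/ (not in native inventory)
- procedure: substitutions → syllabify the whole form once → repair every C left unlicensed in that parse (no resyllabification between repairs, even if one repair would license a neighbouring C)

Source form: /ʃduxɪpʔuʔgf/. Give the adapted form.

θduxɪpʔu

Substitution: /ʃ/ → /θ/, giving /θduxɪpʔuʔgf/.
Under (C)(C)V, the unsyllabifiable consonants are /ʔ/, /g/, /f/ (no codas are permitted; onsets may contain at most 2 consonants).
Deletion applies to /ʔ/, /g/, /f/.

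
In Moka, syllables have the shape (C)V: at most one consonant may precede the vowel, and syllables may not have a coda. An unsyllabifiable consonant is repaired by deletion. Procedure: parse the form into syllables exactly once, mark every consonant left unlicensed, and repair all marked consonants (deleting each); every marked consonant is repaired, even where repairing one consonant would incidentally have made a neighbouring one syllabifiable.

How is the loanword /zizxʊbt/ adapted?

zixʊ

Under (C)V, the unsyllabifiable consonants are /z/, /b/, /t/ (no codas are permitted; onsets are limited to one consonant).
Deleting the stranded consonants removes /z/, /b/, /t/.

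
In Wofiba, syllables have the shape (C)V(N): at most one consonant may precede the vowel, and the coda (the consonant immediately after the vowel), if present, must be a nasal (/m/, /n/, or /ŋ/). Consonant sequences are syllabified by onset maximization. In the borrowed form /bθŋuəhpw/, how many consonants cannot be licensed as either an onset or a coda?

The consonants /b/, /θ/, /h/, /p/, /w/ cannot be parsed into a legal (C)V(N) syllable (only a nasal (/m/, /n/, or /ŋ/) is licensed in coda position; onsets are limited to one consonant).

5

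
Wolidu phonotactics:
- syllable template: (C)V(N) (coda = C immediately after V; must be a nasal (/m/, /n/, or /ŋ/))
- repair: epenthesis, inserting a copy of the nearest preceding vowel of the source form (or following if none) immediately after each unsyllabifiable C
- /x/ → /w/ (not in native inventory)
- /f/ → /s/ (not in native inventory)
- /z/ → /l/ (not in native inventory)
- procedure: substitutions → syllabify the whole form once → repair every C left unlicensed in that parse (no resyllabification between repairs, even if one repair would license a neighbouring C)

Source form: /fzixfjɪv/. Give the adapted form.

siliwisijɪvɪ

Substitution: /f/ → /s/, /z/ → /l/, /x/ → /w/, giving /sliwsjɪv/.
Syllabifying with onset maximization leaves /s/, /w/, /s/, /v/ stranded (only a nasal (/m/, /n/, or /ŋ/) is licensed in coda position; onsets are limited to one consonant).
Each unlicensed consonant becomes the onset of a new syllable: /s/ → /si/, /w/ → /wi/, /s/ → /si/, /v/ → /vɪ/.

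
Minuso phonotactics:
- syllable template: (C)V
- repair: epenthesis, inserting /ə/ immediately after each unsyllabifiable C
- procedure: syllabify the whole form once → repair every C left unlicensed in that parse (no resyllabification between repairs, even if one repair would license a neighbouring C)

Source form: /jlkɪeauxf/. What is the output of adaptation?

The consonants /j/, /l/, /x/, /f/ cannot be parsed into a legal (C)V syllable (no codas are permitted; onsets are limited to one consonant).
Epenthesis after each stranded consonant: /j/ → /jə/, /l/ → /lə/, /x/ → /xə/, /f/ → /fə/.

jələkɪeauxəfə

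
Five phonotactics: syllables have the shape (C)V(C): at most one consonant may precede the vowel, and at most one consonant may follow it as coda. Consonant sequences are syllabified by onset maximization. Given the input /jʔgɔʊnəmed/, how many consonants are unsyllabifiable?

Syllabifying with onset maximization leaves /j/, /ʔ/ stranded (at most one coda consonant is licensed; onsets are limited to one consonant).

2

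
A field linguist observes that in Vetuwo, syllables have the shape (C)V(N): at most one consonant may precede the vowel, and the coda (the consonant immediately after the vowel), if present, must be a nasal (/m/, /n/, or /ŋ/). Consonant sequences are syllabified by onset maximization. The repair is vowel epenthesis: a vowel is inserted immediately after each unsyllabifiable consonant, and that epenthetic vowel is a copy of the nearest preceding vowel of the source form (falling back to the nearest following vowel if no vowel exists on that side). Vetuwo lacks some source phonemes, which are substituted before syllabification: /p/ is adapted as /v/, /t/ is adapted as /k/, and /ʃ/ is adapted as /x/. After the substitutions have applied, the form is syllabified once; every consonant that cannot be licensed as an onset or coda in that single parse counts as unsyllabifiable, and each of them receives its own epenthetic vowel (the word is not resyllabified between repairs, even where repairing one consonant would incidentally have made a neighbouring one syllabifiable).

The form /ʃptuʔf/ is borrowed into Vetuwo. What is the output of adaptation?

xuvukuʔufu

Substitution: /ʃ/ → /x/, /p/ → /v/, /t/ → /k/, giving /xvkuʔf/.
Syllabifying with onset maximization leaves /x/, /v/, /ʔ/, /f/ stranded (only a nasal (/m/, /n/, or /ŋ/) is licensed in coda position; onsets are limited to one consonant).
Epenthesis after each stranded consonant: /x/ → /xu/, /v/ → /vu/, /ʔ/ → /ʔu/, /f/ → /fu/.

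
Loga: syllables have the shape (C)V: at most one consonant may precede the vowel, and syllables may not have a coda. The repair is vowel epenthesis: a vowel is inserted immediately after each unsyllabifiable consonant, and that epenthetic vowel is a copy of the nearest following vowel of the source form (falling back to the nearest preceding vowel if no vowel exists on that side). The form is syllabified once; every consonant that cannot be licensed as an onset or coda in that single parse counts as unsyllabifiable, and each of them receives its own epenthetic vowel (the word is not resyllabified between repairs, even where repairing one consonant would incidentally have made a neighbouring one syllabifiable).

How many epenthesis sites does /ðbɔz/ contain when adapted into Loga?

The unsyllabifiable consonants are /ð/, /z/; each receives one epenthetic vowel.

2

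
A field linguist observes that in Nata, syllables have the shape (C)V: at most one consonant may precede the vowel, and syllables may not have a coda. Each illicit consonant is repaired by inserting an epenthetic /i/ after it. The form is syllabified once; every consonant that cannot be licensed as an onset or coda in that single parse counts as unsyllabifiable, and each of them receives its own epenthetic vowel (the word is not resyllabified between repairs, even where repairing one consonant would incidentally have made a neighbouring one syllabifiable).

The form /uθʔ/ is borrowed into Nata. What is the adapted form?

The consonants /θ/, /ʔ/ cannot be parsed into a legal (C)V syllable (no codas are permitted; onsets are limited to one consonant).
Inserting the epenthetic vowel yields /θ/ → /θi/, /ʔ/ → /ʔi/.

uθiʔi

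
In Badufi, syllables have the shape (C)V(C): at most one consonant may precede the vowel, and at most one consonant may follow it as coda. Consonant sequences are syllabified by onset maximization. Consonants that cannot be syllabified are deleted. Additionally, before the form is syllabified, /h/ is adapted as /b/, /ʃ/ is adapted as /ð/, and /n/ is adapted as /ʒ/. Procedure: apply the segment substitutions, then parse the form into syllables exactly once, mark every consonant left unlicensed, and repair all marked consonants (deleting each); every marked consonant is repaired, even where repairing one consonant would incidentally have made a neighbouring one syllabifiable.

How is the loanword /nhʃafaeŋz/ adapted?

ðafaeŋ

Substitution: /n/ → /ʒ/, /h/ → /b/, /ʃ/ → /ð/, giving /ʒbðafaeŋz/.
Syllabifying with onset maximization leaves /ʒ/, /b/, /z/ stranded (at most one coda consonant is licensed; onsets are limited to one consonant).
Deleting the stranded consonants removes /ʒ/, /b/, /z/.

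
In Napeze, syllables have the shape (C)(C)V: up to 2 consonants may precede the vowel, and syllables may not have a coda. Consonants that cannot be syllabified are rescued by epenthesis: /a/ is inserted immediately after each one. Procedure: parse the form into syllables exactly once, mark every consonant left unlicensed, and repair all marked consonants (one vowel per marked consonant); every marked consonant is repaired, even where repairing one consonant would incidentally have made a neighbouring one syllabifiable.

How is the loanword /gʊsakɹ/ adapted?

The consonants /k/, /ɹ/ cannot be parsed into a legal (C)(C)V syllable (no codas are permitted; onsets may contain at most 2 consonants).
Each unlicensed consonant becomes the onset of a new syllable: /k/ → /ka/, /ɹ/ → /ɹa/.

gʊsakaɹa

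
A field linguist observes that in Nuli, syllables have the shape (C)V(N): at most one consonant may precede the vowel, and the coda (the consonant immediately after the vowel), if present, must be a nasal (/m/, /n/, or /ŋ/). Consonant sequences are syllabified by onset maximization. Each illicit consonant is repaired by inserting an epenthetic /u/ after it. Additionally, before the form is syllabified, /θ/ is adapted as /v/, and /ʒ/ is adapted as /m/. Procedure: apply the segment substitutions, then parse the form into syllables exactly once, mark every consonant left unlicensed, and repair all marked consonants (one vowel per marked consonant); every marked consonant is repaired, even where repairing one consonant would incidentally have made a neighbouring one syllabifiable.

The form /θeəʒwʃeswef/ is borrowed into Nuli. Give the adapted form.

veəmwuʃesuwefu

Substitution: /θ/ → /v/, /ʒ/ → /m/, giving /veəmwʃeswef/.
Syllabifying with onset maximization leaves /w/, /s/, /f/ stranded (only a nasal (/m/, /n/, or /ŋ/) is licensed in coda position; onsets are limited to one consonant).
Epenthesis after each stranded consonant: /w/ → /wu/, /s/ → /su/, /f/ → /fu/.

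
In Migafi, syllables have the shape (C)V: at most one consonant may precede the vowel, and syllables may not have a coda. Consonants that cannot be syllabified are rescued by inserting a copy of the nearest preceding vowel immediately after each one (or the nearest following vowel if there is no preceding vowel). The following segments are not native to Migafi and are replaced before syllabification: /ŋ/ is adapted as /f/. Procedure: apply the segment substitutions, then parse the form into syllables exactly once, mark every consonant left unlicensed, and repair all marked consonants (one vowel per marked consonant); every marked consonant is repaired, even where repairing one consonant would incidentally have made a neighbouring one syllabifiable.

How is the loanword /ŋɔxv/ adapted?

fɔxɔvɔ

Substitution: /ŋ/ → /f/, giving /fɔxv/.
Syllabifying with onset maximization leaves /x/, /v/ stranded (no codas are permitted; onsets are limited to one consonant).
Inserting the epenthetic vowel yields /x/ → /xɔ/, /v/ → /vɔ/.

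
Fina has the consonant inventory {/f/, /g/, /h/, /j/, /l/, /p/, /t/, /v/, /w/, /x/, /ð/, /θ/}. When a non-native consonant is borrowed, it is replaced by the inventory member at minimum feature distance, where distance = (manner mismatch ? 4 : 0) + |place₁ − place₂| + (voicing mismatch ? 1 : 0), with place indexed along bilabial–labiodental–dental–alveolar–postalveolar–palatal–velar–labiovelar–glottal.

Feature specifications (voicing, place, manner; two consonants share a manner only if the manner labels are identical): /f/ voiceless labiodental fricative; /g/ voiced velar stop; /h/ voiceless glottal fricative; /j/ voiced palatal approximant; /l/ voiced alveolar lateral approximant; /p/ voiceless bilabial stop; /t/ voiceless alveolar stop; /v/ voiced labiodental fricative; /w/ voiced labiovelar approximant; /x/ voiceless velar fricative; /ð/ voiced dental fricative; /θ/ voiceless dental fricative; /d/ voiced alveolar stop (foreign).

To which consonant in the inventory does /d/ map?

/t/ is closest: same manner (stop), place distance 0 (alveolar→alveolar), voicing differs (+1); total 1. Next closest is /g/ at distance 3.

t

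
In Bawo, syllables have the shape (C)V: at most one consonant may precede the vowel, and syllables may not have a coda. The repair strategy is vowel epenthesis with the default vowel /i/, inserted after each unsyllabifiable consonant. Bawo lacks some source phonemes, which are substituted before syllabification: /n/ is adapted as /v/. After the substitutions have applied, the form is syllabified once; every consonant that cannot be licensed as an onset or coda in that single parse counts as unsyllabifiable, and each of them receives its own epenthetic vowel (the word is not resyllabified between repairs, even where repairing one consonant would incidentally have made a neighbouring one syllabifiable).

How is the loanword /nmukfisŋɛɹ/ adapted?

Substitution: /n/ → /v/, giving /vmukfisŋɛɹ/.
Syllabifying with onset maximization leaves /v/, /k/, /s/, /ɹ/ stranded (no codas are permitted; onsets are limited to one consonant).
Each unlicensed consonant becomes the onset of a new syllable: /v/ → /vi/, /k/ → /ki/, /s/ → /si/, /ɹ/ → /ɹi/.

vimukifisiŋɛɹi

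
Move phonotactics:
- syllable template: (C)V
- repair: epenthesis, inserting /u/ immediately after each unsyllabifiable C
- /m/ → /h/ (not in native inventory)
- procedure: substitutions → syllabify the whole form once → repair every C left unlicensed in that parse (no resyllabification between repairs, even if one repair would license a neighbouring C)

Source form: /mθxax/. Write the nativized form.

huθuxaxu

Substitution: /m/ → /h/, giving /hθxax/.
Under (C)V, the unsyllabifiable consonants are /h/, /θ/, /x/ (no codas are permitted; onsets are limited to one consonant).
Inserting the epenthetic vowel yields /h/ → /hu/, /θ/ → /θu/, /x/ → /xu/.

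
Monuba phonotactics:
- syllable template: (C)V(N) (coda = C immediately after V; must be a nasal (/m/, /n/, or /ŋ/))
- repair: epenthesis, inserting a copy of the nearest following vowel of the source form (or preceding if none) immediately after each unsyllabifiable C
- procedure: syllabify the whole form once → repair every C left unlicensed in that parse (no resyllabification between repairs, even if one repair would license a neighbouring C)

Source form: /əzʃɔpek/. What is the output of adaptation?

Syllabifying with onset maximization leaves /z/, /k/ stranded (only a nasal (/m/, /n/, or /ŋ/) is licensed in coda position; onsets are limited to one consonant).
Inserting the epenthetic vowel yields /z/ → /zɔ/, /k/ → /ke/.

əzɔʃɔpeke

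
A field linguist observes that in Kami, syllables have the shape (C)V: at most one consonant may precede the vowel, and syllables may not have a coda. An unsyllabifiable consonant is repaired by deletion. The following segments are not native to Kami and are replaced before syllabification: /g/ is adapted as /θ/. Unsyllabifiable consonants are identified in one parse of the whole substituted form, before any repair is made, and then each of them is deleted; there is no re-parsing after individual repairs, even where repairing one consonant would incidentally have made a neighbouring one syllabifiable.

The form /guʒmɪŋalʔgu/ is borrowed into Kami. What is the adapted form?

Substitution: /g/ → /θ/, giving /θuʒmɪŋalʔθu/.
Under (C)V, the unsyllabifiable consonants are /ʒ/, /l/, /ʔ/ (no codas are permitted; onsets are limited to one consonant).
Deletion applies to /ʒ/, /l/, /ʔ/.

θumɪŋaθu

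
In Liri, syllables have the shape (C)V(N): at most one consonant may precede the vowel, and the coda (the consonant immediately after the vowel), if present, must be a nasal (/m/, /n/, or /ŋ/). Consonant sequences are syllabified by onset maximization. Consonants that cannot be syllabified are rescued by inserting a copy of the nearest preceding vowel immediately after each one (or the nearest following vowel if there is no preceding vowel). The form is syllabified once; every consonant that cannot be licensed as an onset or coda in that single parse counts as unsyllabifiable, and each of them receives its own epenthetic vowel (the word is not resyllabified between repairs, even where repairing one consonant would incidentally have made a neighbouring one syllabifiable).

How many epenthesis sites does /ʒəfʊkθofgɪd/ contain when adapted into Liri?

3

The unsyllabifiable consonants are /k/, /f/, /d/; each receives one epenthetic vowel.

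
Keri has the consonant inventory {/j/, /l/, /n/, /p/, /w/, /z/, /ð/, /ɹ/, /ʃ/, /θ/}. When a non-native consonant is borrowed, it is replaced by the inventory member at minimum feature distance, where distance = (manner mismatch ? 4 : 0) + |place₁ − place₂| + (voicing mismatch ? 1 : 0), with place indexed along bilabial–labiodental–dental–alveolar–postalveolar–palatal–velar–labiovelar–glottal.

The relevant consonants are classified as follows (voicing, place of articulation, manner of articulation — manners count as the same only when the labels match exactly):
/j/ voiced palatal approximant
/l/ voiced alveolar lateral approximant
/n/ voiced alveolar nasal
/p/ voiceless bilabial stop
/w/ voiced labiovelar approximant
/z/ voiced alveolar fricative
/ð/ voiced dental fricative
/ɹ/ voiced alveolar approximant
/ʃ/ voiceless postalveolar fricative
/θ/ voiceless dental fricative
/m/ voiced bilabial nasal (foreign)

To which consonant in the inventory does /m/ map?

/n/ is closest: same manner (nasal), place distance 3 (bilabial→alveolar), same voicing; total 3. Next closest is /p/ at distance 5.

n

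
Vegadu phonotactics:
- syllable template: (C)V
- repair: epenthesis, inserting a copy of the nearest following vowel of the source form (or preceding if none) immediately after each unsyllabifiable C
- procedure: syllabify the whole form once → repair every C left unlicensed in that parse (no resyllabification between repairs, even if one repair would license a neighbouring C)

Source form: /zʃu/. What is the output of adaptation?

zuʃu

Under (C)V, the unsyllabifiable consonants are /z/ (no codas are permitted; onsets are limited to one consonant).
Epenthesis after each stranded consonant: /z/ → /zu/.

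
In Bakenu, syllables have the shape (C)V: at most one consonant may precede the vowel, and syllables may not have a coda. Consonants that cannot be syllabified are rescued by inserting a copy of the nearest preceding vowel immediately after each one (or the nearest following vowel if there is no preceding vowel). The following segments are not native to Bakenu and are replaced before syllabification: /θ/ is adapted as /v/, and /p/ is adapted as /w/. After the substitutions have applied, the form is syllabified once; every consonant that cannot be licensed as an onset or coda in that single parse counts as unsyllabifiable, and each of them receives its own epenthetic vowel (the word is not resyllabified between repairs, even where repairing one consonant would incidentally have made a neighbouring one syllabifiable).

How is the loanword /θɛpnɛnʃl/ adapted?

Substitution: /θ/ → /v/, /p/ → /w/, giving /vɛwnɛnʃl/.
Syllabifying with onset maximization leaves /w/, /n/, /ʃ/, /l/ stranded (no codas are permitted; onsets are limited to one consonant).
Each unlicensed consonant becomes the onset of a new syllable: /w/ → /wɛ/, /n/ → /nɛ/, /ʃ/ → /ʃɛ/, /l/ → /lɛ/.

vɛwɛnɛnɛʃɛlɛ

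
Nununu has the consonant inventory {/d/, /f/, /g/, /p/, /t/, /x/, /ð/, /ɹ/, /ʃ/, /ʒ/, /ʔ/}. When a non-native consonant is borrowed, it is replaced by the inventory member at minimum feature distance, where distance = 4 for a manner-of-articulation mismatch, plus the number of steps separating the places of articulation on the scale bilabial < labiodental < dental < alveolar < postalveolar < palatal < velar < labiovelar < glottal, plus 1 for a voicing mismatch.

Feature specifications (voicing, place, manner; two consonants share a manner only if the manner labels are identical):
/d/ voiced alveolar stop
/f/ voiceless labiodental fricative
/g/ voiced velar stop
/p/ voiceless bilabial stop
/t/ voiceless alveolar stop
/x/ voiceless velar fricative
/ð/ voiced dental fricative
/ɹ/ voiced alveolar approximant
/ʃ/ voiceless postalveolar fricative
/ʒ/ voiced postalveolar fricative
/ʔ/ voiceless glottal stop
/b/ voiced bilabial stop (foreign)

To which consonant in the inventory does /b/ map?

/p/ is closest: same manner (stop), place distance 0 (bilabial→bilabial), voicing differs (+1); total 1. Next closest is /d/ at distance 3.

p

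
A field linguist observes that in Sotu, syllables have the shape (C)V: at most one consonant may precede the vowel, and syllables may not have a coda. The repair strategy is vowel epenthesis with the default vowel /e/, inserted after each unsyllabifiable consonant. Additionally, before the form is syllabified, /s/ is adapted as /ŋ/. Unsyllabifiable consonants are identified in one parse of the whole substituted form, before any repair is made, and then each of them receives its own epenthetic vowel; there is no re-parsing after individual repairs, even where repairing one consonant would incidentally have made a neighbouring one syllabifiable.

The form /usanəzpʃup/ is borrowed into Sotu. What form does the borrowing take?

uŋanəzepeʃupe

Substitution: /s/ → /ŋ/, giving /uŋanəzpʃup/.
Syllabifying with onset maximization leaves /z/, /p/, /p/ stranded (no codas are permitted; onsets are limited to one consonant).
Inserting the epenthetic vowel yields /z/ → /ze/, /p/ → /pe/, /p/ → /pe/.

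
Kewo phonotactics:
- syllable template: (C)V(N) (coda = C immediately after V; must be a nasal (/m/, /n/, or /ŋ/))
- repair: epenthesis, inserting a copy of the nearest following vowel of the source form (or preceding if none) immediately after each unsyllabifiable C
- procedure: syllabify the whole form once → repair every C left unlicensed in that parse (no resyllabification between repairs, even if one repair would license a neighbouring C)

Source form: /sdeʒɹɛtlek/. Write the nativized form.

The consonants /s/, /ʒ/, /t/, /k/ cannot be parsed into a legal (C)V(N) syllable (only a nasal (/m/, /n/, or /ŋ/) is licensed in coda position; onsets are limited to one consonant).
Each unlicensed consonant becomes the onset of a new syllable: /s/ → /se/, /ʒ/ → /ʒɛ/, /t/ → /te/, /k/ → /ke/.

sedeʒɛɹɛteleke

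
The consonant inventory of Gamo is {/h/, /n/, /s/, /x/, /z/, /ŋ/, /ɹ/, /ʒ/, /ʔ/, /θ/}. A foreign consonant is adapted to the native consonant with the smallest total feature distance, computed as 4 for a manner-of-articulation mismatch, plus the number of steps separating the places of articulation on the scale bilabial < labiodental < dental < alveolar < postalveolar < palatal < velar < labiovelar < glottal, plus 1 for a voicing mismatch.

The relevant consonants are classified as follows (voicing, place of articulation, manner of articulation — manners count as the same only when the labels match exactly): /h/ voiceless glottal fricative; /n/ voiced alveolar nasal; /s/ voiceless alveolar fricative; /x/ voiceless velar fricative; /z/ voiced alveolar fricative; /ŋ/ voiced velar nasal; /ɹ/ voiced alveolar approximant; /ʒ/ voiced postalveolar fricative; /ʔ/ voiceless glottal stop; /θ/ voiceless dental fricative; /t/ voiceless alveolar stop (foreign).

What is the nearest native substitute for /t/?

/s/ is closest: manner differs (stop→fricative, +4), place distance 0 (alveolar→alveolar), same voicing; total 4. Next closest is /n/ at distance 5.

s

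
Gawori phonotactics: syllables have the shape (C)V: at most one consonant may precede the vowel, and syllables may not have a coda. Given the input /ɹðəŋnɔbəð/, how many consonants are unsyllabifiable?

3

Under (C)V, the unsyllabifiable consonants are /ɹ/, /ŋ/, /ð/ (no codas are permitted; onsets are limited to one consonant).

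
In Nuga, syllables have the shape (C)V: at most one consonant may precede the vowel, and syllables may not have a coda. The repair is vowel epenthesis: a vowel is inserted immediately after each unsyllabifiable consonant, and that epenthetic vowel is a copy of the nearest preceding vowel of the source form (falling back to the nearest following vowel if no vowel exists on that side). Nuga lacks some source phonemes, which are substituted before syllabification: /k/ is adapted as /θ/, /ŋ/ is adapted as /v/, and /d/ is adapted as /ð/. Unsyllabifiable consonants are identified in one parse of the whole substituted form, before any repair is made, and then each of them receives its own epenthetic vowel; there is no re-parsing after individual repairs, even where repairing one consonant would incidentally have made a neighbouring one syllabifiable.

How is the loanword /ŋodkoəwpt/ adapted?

voðoθoəwəpətə

Substitution: /ŋ/ → /v/, /d/ → /ð/, /k/ → /θ/, giving /voðθoəwpt/.
The consonants /ð/, /w/, /p/, /t/ cannot be parsed into a legal (C)V syllable (no codas are permitted; onsets are limited to one consonant).
Inserting the epenthetic vowel yields /ð/ → /ðo/, /w/ → /wə/, /p/ → /pə/, /t/ → /tə/.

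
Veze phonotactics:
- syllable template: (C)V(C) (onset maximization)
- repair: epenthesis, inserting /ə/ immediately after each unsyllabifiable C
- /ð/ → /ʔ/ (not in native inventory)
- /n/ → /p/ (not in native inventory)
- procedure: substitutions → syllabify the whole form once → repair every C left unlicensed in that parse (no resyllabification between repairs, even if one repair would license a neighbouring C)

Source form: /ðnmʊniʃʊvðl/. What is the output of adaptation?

ʔəpəmʊpiʃʊvʔələ

Substitution: /ð/ → /ʔ/, /n/ → /p/, giving /ʔpmʊpiʃʊvʔl/.
Under (C)V(C), the unsyllabifiable consonants are /ʔ/, /p/, /ʔ/, /l/ (at most one coda consonant is licensed; onsets are limited to one consonant).
Each unlicensed consonant becomes the onset of a new syllable: /ʔ/ → /ʔə/, /p/ → /pə/, /ʔ/ → /ʔə/, /l/ → /lə/.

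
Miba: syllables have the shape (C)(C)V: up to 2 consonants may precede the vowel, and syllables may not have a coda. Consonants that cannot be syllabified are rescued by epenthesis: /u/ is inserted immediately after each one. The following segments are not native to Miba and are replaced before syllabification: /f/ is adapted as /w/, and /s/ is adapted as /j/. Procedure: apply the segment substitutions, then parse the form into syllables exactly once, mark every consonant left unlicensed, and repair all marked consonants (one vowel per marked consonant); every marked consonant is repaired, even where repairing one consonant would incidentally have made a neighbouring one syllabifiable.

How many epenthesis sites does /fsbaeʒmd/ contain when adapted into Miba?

4

After substitution the input is /wjbaeʒmd/.
The unsyllabifiable consonants are /w/, /ʒ/, /m/, /d/; each receives one epenthetic vowel.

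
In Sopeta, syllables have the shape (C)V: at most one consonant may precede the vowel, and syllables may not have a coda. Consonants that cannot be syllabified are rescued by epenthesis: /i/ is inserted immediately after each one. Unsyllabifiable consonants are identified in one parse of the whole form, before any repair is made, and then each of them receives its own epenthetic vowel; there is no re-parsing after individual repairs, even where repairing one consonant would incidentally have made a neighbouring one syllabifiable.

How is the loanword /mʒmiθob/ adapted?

miʒimiθobi

Syllabifying with onset maximization leaves /m/, /ʒ/, /b/ stranded (no codas are permitted; onsets are limited to one consonant).
Each unlicensed consonant becomes the onset of a new syllable: /m/ → /mi/, /ʒ/ → /ʒi/, /b/ → /bi/.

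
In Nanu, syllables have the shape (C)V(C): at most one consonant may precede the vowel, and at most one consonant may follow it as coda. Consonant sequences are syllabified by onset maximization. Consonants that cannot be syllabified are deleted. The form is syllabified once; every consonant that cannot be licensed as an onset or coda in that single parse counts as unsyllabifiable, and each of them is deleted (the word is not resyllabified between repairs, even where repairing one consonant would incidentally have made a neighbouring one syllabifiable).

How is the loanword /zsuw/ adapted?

suw

Syllabifying with onset maximization leaves /z/ stranded (at most one coda consonant is licensed; onsets are limited to one consonant).
Deleting the stranded consonants removes /z/.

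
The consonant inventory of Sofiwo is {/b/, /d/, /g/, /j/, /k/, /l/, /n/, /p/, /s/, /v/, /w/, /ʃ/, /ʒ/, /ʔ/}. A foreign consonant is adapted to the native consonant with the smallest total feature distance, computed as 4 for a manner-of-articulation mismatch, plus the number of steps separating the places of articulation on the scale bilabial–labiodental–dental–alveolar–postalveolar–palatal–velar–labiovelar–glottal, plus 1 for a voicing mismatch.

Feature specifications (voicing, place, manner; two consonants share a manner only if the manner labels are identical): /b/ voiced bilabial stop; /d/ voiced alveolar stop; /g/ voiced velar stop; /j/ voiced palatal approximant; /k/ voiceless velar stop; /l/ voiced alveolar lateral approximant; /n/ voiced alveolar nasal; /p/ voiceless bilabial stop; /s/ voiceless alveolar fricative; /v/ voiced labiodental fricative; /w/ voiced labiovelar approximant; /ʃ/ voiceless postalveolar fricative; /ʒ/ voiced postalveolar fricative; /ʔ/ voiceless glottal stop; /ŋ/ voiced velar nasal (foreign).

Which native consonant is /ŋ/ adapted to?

/n/ is closest: same manner (nasal), place distance 3 (velar→alveolar), same voicing; total 3. Next closest is /g/ at distance 4.

n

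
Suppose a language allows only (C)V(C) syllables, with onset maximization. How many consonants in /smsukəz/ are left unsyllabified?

2

Syllabifying with onset maximization leaves /s/, /m/ stranded (at most one coda consonant is licensed; onsets are limited to one consonant).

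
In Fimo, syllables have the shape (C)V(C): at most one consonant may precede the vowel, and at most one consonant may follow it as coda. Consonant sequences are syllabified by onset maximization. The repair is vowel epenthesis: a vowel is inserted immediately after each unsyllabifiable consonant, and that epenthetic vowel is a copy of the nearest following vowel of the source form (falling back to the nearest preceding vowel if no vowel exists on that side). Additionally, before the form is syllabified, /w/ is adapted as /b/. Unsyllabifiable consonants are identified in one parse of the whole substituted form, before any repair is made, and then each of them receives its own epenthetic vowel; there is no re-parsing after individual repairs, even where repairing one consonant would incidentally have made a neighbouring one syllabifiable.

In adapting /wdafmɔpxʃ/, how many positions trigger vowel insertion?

3

After substitution the input is /bdafmɔpxʃ/.
The unsyllabifiable consonants are /b/, /x/, /ʃ/; each receives one epenthetic vowel.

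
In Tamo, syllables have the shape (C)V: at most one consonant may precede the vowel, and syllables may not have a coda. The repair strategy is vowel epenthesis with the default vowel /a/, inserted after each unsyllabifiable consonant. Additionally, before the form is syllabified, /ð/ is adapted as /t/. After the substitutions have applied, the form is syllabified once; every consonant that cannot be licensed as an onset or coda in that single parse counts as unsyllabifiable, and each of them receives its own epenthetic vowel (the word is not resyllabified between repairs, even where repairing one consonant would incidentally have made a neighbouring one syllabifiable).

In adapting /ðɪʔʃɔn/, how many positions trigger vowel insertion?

After substitution the input is /tɪʔʃɔn/.
The unsyllabifiable consonants are /ʔ/, /n/; each receives one epenthetic vowel.

2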